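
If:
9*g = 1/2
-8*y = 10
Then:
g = 1/18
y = -5/4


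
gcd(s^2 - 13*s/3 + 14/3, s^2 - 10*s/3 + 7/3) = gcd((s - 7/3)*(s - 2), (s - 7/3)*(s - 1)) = s - 7/3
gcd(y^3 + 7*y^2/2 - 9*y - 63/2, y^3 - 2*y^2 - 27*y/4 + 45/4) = y - 3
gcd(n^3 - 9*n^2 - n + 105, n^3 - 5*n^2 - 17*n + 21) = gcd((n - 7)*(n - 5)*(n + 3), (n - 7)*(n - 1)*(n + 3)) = n^2 - 4*n - 21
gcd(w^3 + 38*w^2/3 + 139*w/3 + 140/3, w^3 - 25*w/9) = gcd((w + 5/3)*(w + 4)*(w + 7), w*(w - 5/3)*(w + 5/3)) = w + 5/3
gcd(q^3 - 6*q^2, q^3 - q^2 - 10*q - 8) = 1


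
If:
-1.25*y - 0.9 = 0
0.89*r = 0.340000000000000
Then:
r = 0.38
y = -0.72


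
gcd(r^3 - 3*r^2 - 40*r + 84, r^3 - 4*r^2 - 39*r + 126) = r^2 - r - 42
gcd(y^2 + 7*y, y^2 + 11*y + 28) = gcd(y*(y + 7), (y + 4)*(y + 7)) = y + 7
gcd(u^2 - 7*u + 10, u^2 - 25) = u - 5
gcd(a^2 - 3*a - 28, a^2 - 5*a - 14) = a - 7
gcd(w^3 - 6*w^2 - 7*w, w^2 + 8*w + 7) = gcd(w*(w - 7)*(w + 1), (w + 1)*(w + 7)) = w + 1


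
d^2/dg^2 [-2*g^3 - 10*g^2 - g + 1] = -12*g - 20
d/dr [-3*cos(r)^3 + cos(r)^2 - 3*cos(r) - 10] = (9*cos(r)^2 - 2*cos(r) + 3)*sin(r)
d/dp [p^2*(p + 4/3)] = p*(9*p + 8)/3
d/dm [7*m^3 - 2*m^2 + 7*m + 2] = 21*m^2 - 4*m + 7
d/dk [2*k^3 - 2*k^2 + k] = 6*k^2 - 4*k + 1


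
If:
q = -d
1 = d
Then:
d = 1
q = -1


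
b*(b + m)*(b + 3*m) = b^3 + 4*b^2*m + 3*b*m^2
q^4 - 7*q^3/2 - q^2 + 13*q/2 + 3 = (q - 3)*(q - 2)*(q + 1/2)*(q + 1)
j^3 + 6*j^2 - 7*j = j*(j - 1)*(j + 7)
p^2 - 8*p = p*(p - 8)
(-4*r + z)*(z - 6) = -4*r*z + 24*r + z^2 - 6*z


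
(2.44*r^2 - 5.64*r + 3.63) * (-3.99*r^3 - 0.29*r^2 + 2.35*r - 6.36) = -9.7356*r^5 + 21.796*r^4 - 7.1141*r^3 - 29.8251*r^2 + 44.4009*r - 23.0868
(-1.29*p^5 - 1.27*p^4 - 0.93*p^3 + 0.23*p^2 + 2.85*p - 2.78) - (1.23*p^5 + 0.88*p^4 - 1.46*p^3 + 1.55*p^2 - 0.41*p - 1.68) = -2.52*p^5 - 2.15*p^4 + 0.53*p^3 - 1.32*p^2 + 3.26*p - 1.1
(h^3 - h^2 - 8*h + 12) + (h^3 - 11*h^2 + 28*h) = 2*h^3 - 12*h^2 + 20*h + 12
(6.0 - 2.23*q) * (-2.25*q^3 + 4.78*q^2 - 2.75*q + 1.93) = 5.0175*q^4 - 24.1594*q^3 + 34.8125*q^2 - 20.8039*q + 11.58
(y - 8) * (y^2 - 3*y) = y^3 - 11*y^2 + 24*y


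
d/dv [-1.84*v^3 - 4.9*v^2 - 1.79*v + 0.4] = -5.52*v^2 - 9.8*v - 1.79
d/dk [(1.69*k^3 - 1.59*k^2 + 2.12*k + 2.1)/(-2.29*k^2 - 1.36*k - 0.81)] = (-3.8701*k^4 - 4.5968*k^3 + 2.9105*k^2 + 12.1938*k + 1.1388)/(5.2441*k^4 + 6.2288*k^3 + 5.5594*k^2 + 2.2032*k + 0.6561)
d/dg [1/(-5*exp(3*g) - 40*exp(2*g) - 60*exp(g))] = (3*exp(2*g) + 16*exp(g) + 12)*exp(-g)/(5*(exp(2*g) + 8*exp(g) + 12)^2)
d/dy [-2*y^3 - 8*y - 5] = -6*y^2 - 8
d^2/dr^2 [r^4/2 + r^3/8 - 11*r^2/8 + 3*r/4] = 6*r^2 + 3*r/4 - 11/4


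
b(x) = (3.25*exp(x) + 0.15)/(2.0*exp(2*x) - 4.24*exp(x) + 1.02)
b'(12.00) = 0.00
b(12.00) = 0.00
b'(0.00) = -2.12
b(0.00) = -2.79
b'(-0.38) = 0.38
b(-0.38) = -2.51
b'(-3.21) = 0.22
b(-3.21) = 0.33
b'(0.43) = -31.84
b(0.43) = -6.67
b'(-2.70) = 0.47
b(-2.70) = 0.50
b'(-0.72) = 3.17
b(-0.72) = -3.04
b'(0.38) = -19.39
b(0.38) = -5.43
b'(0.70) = -135.66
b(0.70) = 11.31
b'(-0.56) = 1.51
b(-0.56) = -2.68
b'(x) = (3.25*exp(x) + 0.15)*(-4.0*exp(2*x) + 4.24*exp(x))/(2.0*exp(2*x) - 4.24*exp(x) + 1.02)^2 + 3.25*exp(x)/(2.0*exp(2*x) - 4.24*exp(x) + 1.02)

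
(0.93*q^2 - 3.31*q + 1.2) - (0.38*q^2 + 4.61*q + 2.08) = 0.55*q^2 - 7.92*q - 0.88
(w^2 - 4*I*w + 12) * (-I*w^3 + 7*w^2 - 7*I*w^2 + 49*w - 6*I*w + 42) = -I*w^5 + 3*w^4 - 7*I*w^4 + 21*w^3 - 46*I*w^3 + 102*w^2 - 280*I*w^2 + 588*w - 240*I*w + 504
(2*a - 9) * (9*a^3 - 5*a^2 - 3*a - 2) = 18*a^4 - 91*a^3 + 39*a^2 + 23*a + 18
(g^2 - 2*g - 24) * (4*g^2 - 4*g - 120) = 4*g^4 - 12*g^3 - 208*g^2 + 336*g + 2880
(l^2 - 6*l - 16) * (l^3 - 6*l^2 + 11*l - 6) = l^5 - 12*l^4 + 31*l^3 + 24*l^2 - 140*l + 96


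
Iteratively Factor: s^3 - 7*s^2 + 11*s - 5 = (s - 5)*(s^2 - 2*s + 1) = (s - 5)*(s - 1)*(s - 1)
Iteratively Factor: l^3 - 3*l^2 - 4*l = (l)*(l^2 - 3*l - 4) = l*(l - 4)*(l + 1)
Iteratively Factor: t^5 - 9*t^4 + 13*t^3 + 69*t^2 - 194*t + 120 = (t - 2)*(t^4 - 7*t^3 - t^2 + 67*t - 60) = (t - 5)*(t - 2)*(t^3 - 2*t^2 - 11*t + 12) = (t - 5)*(t - 2)*(t - 1)*(t^2 - t - 12) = (t - 5)*(t - 2)*(t - 1)*(t + 3)*(t - 4)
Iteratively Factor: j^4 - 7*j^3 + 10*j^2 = (j)*(j^3 - 7*j^2 + 10*j) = j^2*(j^2 - 7*j + 10) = j^2*(j - 5)*(j - 2)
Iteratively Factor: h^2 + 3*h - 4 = (h + 4)*(h - 1)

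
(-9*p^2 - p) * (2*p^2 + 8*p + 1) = -18*p^4 - 74*p^3 - 17*p^2 - p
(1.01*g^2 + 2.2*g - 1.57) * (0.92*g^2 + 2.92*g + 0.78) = 0.9292*g^4 + 4.9732*g^3 + 5.7674*g^2 - 2.8684*g - 1.2246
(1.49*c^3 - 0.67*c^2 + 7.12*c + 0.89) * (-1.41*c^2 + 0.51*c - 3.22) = -2.1009*c^5 + 1.7046*c^4 - 15.1787*c^3 + 4.5337*c^2 - 22.4725*c - 2.8658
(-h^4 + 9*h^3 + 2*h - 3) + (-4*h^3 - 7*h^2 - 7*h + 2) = -h^4 + 5*h^3 - 7*h^2 - 5*h - 1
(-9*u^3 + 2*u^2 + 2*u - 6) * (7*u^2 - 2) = -63*u^5 + 14*u^4 + 32*u^3 - 46*u^2 - 4*u + 12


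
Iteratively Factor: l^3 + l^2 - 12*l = (l)*(l^2 + l - 12) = l*(l - 3)*(l + 4)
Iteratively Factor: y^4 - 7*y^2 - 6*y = (y)*(y^3 - 7*y - 6) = y*(y - 3)*(y^2 + 3*y + 2) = y*(y - 3)*(y + 2)*(y + 1)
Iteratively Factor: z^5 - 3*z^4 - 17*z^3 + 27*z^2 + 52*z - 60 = (z + 2)*(z^4 - 5*z^3 - 7*z^2 + 41*z - 30) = (z - 5)*(z + 2)*(z^3 - 7*z + 6) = (z - 5)*(z + 2)*(z + 3)*(z^2 - 3*z + 2) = (z - 5)*(z - 1)*(z + 2)*(z + 3)*(z - 2)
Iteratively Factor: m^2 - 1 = (m - 1)*(m + 1)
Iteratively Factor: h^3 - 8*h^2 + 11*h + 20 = (h + 1)*(h^2 - 9*h + 20) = (h - 4)*(h + 1)*(h - 5)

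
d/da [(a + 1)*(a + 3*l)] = 2*a + 3*l + 1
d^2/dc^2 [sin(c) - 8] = -sin(c)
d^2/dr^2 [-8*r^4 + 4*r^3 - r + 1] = 24*r*(1 - 4*r)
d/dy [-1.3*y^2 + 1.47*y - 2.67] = 1.47 - 2.6*y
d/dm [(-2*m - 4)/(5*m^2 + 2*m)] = 2*(5*m^2 + 20*m + 4)/(m^2*(25*m^2 + 20*m + 4))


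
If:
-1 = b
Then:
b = -1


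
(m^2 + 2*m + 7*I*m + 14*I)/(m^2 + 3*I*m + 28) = (m + 2)/(m - 4*I)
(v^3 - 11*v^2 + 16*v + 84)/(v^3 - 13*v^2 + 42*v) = (v + 2)/v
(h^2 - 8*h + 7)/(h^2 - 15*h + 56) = (h - 1)/(h - 8)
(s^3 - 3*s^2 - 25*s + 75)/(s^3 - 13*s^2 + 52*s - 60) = (s^2 + 2*s - 15)/(s^2 - 8*s + 12)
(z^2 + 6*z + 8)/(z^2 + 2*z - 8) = (z + 2)/(z - 2)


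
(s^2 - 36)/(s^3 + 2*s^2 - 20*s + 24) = (s - 6)/(s^2 - 4*s + 4)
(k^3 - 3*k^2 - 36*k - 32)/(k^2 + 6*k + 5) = (k^2 - 4*k - 32)/(k + 5)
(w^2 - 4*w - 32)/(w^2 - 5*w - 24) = (w + 4)/(w + 3)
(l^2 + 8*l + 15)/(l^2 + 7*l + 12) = (l + 5)/(l + 4)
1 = 1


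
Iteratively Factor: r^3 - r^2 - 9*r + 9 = (r - 1)*(r^2 - 9) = (r - 1)*(r + 3)*(r - 3)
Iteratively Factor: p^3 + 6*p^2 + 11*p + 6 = (p + 1)*(p^2 + 5*p + 6) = (p + 1)*(p + 3)*(p + 2)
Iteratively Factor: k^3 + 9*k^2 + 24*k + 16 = (k + 4)*(k^2 + 5*k + 4) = (k + 1)*(k + 4)*(k + 4)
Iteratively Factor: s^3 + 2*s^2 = (s)*(s^2 + 2*s) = s^2*(s + 2)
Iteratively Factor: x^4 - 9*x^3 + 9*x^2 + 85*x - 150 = (x - 5)*(x^3 - 4*x^2 - 11*x + 30) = (x - 5)^2*(x^2 + x - 6) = (x - 5)^2*(x + 3)*(x - 2)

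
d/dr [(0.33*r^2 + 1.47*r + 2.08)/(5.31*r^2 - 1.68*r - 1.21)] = (-8.3601*r^2 - 22.8882*r + 1.7157)/(28.1961*r^4 - 17.8416*r^3 - 10.0278*r^2 + 4.0656*r + 1.4641)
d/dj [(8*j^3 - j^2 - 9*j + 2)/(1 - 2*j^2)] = (-16*j^4 + 6*j^2 + 6*j - 9)/(4*j^4 - 4*j^2 + 1)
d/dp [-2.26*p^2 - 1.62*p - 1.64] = -4.52*p - 1.62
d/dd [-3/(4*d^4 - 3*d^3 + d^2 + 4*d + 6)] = 3*(16*d^3 - 9*d^2 + 2*d + 4)/(4*d^4 - 3*d^3 + d^2 + 4*d + 6)^2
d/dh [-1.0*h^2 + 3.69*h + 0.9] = 3.69 - 2.0*h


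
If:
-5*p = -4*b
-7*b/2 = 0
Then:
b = 0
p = 0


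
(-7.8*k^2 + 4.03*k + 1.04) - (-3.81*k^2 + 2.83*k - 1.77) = -3.99*k^2 + 1.2*k + 2.81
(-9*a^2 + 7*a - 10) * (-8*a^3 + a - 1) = 72*a^5 - 56*a^4 + 71*a^3 + 16*a^2 - 17*a + 10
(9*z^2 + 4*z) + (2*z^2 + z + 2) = 11*z^2 + 5*z + 2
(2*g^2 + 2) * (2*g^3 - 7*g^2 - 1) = 4*g^5 - 14*g^4 + 4*g^3 - 16*g^2 - 2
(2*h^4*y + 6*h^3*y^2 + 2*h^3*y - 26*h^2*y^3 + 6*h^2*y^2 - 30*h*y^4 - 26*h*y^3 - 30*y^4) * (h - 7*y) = 2*h^5*y - 8*h^4*y^2 + 2*h^4*y - 68*h^3*y^3 - 8*h^3*y^2 + 152*h^2*y^4 - 68*h^2*y^3 + 210*h*y^5 + 152*h*y^4 + 210*y^5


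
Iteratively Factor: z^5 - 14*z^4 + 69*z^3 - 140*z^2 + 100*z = (z - 2)*(z^4 - 12*z^3 + 45*z^2 - 50*z) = (z - 5)*(z - 2)*(z^3 - 7*z^2 + 10*z) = z*(z - 5)*(z - 2)*(z^2 - 7*z + 10) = z*(z - 5)*(z - 2)^2*(z - 5)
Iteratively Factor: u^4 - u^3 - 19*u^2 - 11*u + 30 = (u - 1)*(u^3 - 19*u - 30) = (u - 1)*(u + 2)*(u^2 - 2*u - 15) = (u - 5)*(u - 1)*(u + 2)*(u + 3)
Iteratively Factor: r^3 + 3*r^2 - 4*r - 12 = (r + 3)*(r^2 - 4) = (r - 2)*(r + 3)*(r + 2)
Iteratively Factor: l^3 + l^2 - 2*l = (l - 1)*(l^2 + 2*l) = l*(l - 1)*(l + 2)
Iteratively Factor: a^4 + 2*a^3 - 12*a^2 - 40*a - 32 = (a + 2)*(a^3 - 12*a - 16) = (a - 4)*(a + 2)*(a^2 + 4*a + 4) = (a - 4)*(a + 2)^2*(a + 2)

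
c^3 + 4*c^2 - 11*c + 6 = (c - 1)^2*(c + 6)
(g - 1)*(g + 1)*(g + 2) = g^3 + 2*g^2 - g - 2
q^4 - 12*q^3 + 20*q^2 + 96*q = q*(q - 8)*(q - 6)*(q + 2)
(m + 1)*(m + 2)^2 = m^3 + 5*m^2 + 8*m + 4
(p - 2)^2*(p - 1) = p^3 - 5*p^2 + 8*p - 4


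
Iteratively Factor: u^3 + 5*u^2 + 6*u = (u + 2)*(u^2 + 3*u) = u*(u + 2)*(u + 3)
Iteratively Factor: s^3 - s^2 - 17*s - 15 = (s - 5)*(s^2 + 4*s + 3) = (s - 5)*(s + 3)*(s + 1)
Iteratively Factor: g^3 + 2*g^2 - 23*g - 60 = (g + 3)*(g^2 - g - 20) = (g + 3)*(g + 4)*(g - 5)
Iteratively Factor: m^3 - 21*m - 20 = (m + 4)*(m^2 - 4*m - 5) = (m - 5)*(m + 4)*(m + 1)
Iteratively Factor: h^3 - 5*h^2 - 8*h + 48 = (h + 3)*(h^2 - 8*h + 16) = (h - 4)*(h + 3)*(h - 4)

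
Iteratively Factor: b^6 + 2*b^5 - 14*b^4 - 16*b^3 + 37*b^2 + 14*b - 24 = (b + 4)*(b^5 - 2*b^4 - 6*b^3 + 8*b^2 + 5*b - 6) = (b + 2)*(b + 4)*(b^4 - 4*b^3 + 2*b^2 + 4*b - 3) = (b - 3)*(b + 2)*(b + 4)*(b^3 - b^2 - b + 1) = (b - 3)*(b - 1)*(b + 2)*(b + 4)*(b^2 - 1) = (b - 3)*(b - 1)*(b + 1)*(b + 2)*(b + 4)*(b - 1)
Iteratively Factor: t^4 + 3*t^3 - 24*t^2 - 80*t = (t + 4)*(t^3 - t^2 - 20*t) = t*(t + 4)*(t^2 - t - 20) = t*(t - 5)*(t + 4)*(t + 4)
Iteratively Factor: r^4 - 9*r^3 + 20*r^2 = (r)*(r^3 - 9*r^2 + 20*r) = r*(r - 4)*(r^2 - 5*r) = r^2*(r - 4)*(r - 5)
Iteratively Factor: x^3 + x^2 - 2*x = (x - 1)*(x^2 + 2*x) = (x - 1)*(x + 2)*(x)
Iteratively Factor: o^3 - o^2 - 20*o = (o)*(o^2 - o - 20) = o*(o - 5)*(o + 4)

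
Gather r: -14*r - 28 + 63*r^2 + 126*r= 63*r^2 + 112*r - 28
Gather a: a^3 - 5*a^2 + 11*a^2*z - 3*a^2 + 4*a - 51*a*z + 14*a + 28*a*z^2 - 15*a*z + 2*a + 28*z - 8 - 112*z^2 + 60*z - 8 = a^3 + a^2*(11*z - 8) + a*(28*z^2 - 66*z + 20) - 112*z^2 + 88*z - 16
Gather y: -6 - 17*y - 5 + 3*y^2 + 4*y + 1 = 3*y^2 - 13*y - 10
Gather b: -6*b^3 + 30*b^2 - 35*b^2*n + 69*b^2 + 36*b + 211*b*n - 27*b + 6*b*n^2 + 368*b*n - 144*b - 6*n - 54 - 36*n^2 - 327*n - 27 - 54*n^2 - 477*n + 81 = -6*b^3 + b^2*(99 - 35*n) + b*(6*n^2 + 579*n - 135) - 90*n^2 - 810*n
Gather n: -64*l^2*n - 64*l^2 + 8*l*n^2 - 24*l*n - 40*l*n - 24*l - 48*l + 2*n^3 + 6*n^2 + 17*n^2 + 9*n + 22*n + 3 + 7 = -64*l^2 - 72*l + 2*n^3 + n^2*(8*l + 23) + n*(-64*l^2 - 64*l + 31) + 10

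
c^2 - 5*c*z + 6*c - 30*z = (c + 6)*(c - 5*z)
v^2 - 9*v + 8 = (v - 8)*(v - 1)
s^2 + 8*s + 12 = (s + 2)*(s + 6)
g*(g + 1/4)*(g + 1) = g^3 + 5*g^2/4 + g/4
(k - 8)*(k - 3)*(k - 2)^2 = k^4 - 15*k^3 + 72*k^2 - 140*k + 96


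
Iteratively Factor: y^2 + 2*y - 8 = (y + 4)*(y - 2)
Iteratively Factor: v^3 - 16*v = (v - 4)*(v^2 + 4*v) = v*(v - 4)*(v + 4)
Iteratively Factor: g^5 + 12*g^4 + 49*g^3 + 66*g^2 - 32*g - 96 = (g + 3)*(g^4 + 9*g^3 + 22*g^2 - 32) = (g + 3)*(g + 4)*(g^3 + 5*g^2 + 2*g - 8) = (g + 2)*(g + 3)*(g + 4)*(g^2 + 3*g - 4) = (g + 2)*(g + 3)*(g + 4)^2*(g - 1)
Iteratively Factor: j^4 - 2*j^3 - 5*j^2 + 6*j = (j - 1)*(j^3 - j^2 - 6*j) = (j - 1)*(j + 2)*(j^2 - 3*j) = j*(j - 1)*(j + 2)*(j - 3)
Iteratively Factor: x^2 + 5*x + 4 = (x + 4)*(x + 1)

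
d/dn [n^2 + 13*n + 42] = 2*n + 13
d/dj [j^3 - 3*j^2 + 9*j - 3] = 3*j^2 - 6*j + 9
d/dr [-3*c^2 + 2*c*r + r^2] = 2*c + 2*r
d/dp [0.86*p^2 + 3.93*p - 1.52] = 1.72*p + 3.93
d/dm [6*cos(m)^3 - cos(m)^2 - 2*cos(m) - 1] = 2*(-9*cos(m)^2 + cos(m) + 1)*sin(m)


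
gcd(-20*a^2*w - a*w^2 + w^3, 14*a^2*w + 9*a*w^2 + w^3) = w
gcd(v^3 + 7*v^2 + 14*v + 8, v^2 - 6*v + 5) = 1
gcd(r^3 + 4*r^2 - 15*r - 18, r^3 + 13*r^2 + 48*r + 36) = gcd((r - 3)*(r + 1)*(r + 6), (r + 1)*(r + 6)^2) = r^2 + 7*r + 6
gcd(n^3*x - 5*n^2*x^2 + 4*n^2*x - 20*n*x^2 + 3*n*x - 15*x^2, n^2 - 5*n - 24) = n + 3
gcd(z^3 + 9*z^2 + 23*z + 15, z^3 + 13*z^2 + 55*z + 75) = z^2 + 8*z + 15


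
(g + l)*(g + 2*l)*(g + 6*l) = g^3 + 9*g^2*l + 20*g*l^2 + 12*l^3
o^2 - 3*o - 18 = (o - 6)*(o + 3)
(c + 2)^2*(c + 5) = c^3 + 9*c^2 + 24*c + 20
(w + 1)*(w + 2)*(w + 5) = w^3 + 8*w^2 + 17*w + 10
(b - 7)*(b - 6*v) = b^2 - 6*b*v - 7*b + 42*v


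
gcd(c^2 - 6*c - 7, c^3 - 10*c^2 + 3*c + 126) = c - 7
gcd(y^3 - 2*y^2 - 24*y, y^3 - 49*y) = y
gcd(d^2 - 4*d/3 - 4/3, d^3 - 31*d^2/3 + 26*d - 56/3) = d - 2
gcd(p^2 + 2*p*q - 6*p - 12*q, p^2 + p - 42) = p - 6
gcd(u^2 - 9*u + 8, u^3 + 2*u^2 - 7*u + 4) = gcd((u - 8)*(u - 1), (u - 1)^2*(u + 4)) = u - 1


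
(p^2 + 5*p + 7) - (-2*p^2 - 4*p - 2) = 3*p^2 + 9*p + 9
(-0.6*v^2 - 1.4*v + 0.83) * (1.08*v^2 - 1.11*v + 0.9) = -0.648*v^4 - 0.846*v^3 + 1.9104*v^2 - 2.1813*v + 0.747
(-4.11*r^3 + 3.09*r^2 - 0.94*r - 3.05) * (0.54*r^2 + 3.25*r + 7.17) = -2.2194*r^5 - 11.6889*r^4 - 19.9338*r^3 + 17.4533*r^2 - 16.6523*r - 21.8685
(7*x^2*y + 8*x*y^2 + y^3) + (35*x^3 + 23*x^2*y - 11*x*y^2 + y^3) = 35*x^3 + 30*x^2*y - 3*x*y^2 + 2*y^3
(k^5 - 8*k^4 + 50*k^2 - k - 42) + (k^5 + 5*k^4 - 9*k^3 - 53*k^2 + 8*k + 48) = 2*k^5 - 3*k^4 - 9*k^3 - 3*k^2 + 7*k + 6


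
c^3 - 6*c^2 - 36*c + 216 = (c - 6)^2*(c + 6)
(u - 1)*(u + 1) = u^2 - 1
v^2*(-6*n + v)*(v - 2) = -6*n*v^3 + 12*n*v^2 + v^4 - 2*v^3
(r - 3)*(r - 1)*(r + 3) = r^3 - r^2 - 9*r + 9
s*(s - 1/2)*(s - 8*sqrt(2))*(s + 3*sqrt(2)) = s^4 - 5*sqrt(2)*s^3 - s^3/2 - 48*s^2 + 5*sqrt(2)*s^2/2 + 24*s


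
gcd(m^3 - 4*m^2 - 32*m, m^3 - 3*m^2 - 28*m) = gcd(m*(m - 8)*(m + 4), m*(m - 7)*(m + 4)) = m^2 + 4*m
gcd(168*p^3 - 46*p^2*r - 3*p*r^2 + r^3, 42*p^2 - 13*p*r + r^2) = 6*p - r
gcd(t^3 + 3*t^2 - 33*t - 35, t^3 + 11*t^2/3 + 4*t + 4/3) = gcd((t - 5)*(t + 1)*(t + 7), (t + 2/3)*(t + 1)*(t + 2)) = t + 1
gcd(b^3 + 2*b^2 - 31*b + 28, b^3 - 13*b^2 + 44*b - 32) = b^2 - 5*b + 4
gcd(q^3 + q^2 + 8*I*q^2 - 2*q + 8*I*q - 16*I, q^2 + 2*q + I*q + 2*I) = q + 2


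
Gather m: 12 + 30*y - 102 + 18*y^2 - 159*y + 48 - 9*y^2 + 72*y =9*y^2 - 57*y - 42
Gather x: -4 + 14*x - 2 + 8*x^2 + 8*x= 8*x^2 + 22*x - 6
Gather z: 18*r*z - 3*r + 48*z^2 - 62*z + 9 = -3*r + 48*z^2 + z*(18*r - 62) + 9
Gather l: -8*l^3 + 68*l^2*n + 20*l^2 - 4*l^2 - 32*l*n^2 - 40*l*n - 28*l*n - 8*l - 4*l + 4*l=-8*l^3 + l^2*(68*n + 16) + l*(-32*n^2 - 68*n - 8)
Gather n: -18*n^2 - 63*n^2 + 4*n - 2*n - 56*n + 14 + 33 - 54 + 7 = -81*n^2 - 54*n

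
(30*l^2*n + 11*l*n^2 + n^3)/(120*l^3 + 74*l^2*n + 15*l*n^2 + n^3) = n/(4*l + n)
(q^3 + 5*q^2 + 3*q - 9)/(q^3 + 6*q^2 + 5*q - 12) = (q + 3)/(q + 4)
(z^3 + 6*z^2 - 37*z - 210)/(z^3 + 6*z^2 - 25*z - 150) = (z^2 + z - 42)/(z^2 + z - 30)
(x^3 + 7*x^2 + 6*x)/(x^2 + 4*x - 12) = x*(x + 1)/(x - 2)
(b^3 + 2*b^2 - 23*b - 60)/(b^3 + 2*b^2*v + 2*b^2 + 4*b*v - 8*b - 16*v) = (b^2 - 2*b - 15)/(b^2 + 2*b*v - 2*b - 4*v)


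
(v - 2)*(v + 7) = v^2 + 5*v - 14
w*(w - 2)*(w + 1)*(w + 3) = w^4 + 2*w^3 - 5*w^2 - 6*w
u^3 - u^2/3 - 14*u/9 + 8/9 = (u - 1)*(u - 2/3)*(u + 4/3)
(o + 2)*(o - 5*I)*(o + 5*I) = o^3 + 2*o^2 + 25*o + 50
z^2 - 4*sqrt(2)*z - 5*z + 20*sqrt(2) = (z - 5)*(z - 4*sqrt(2))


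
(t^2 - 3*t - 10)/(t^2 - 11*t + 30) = (t + 2)/(t - 6)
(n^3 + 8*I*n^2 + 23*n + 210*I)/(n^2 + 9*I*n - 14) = (n^2 + I*n + 30)/(n + 2*I)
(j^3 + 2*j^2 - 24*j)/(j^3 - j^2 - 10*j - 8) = j*(j + 6)/(j^2 + 3*j + 2)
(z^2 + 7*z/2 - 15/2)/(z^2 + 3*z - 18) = (2*z^2 + 7*z - 15)/(2*(z^2 + 3*z - 18))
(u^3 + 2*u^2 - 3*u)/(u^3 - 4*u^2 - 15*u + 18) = u/(u - 6)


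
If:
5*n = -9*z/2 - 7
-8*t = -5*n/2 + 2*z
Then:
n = -9*z/10 - 7/5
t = -17*z/32 - 7/16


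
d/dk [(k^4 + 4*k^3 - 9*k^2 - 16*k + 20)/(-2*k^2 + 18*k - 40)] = (-2*k^5 + 23*k^4 - 8*k^3 - 337*k^2 + 400*k + 140)/(2*(k^4 - 18*k^3 + 121*k^2 - 360*k + 400))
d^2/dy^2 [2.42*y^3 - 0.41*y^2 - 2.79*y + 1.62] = 14.52*y - 0.82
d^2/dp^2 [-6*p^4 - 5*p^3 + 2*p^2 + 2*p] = -72*p^2 - 30*p + 4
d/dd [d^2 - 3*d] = 2*d - 3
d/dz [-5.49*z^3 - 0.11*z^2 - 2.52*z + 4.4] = -16.47*z^2 - 0.22*z - 2.52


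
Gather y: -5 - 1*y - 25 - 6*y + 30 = -7*y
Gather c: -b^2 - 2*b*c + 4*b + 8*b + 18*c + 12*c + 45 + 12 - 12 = -b^2 + 12*b + c*(30 - 2*b) + 45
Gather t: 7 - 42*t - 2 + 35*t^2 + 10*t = 35*t^2 - 32*t + 5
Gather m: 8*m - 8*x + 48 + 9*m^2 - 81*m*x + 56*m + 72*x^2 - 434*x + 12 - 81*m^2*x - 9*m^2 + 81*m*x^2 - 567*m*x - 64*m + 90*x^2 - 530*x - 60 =-81*m^2*x + m*(81*x^2 - 648*x) + 162*x^2 - 972*x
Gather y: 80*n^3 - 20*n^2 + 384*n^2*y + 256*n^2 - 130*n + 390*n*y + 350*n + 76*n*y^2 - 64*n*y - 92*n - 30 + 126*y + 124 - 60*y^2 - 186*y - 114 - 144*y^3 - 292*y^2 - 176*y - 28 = 80*n^3 + 236*n^2 + 128*n - 144*y^3 + y^2*(76*n - 352) + y*(384*n^2 + 326*n - 236) - 48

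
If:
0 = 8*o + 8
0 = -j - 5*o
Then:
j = 5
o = -1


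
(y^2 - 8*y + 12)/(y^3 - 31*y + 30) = (y^2 - 8*y + 12)/(y^3 - 31*y + 30)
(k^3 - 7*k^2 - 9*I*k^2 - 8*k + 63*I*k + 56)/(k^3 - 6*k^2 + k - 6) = (k^2 - k*(7 + 8*I) + 56*I)/(k^2 + k*(-6 + I) - 6*I)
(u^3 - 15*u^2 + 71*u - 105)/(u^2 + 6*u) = (u^3 - 15*u^2 + 71*u - 105)/(u*(u + 6))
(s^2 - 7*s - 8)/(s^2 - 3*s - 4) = (s - 8)/(s - 4)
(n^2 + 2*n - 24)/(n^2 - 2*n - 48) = (n - 4)/(n - 8)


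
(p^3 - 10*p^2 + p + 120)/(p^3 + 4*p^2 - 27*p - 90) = (p - 8)/(p + 6)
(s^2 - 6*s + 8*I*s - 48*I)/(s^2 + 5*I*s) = (s^2 - 6*s + 8*I*s - 48*I)/(s*(s + 5*I))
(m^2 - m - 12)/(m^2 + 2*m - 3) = (m - 4)/(m - 1)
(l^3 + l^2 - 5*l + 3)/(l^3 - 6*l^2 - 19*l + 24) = (l - 1)/(l - 8)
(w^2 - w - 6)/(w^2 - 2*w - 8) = (w - 3)/(w - 4)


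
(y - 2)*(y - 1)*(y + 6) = y^3 + 3*y^2 - 16*y + 12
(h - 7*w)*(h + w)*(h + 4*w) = h^3 - 2*h^2*w - 31*h*w^2 - 28*w^3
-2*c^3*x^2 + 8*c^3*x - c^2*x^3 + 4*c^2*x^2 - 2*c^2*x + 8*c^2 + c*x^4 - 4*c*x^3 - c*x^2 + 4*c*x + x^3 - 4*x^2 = (-2*c + x)*(c + x)*(x - 4)*(c*x + 1)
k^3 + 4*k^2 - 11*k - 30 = (k - 3)*(k + 2)*(k + 5)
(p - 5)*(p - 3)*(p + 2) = p^3 - 6*p^2 - p + 30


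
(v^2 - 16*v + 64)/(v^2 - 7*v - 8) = (v - 8)/(v + 1)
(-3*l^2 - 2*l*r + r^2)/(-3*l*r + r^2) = (l + r)/r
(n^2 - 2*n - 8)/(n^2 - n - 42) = (-n^2 + 2*n + 8)/(-n^2 + n + 42)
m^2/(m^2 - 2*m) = m/(m - 2)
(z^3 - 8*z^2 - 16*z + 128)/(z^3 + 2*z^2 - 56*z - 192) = (z - 4)/(z + 6)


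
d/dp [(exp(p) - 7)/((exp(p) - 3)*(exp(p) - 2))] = (-exp(2*p) + 14*exp(p) - 29)*exp(p)/(exp(4*p) - 10*exp(3*p) + 37*exp(2*p) - 60*exp(p) + 36)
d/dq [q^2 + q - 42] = 2*q + 1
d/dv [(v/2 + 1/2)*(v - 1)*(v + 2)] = 3*v^2/2 + 2*v - 1/2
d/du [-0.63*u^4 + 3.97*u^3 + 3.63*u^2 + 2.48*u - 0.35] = -2.52*u^3 + 11.91*u^2 + 7.26*u + 2.48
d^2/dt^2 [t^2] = 2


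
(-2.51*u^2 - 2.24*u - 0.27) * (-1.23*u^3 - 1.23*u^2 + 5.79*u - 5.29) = 3.0873*u^5 + 5.8425*u^4 - 11.4456*u^3 + 0.640399999999998*u^2 + 10.2863*u + 1.4283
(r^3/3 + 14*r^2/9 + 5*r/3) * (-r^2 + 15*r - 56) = -r^5/3 + 31*r^4/9 + 3*r^3 - 559*r^2/9 - 280*r/3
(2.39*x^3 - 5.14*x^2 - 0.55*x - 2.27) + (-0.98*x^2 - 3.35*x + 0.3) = 2.39*x^3 - 6.12*x^2 - 3.9*x - 1.97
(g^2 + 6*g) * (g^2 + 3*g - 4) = g^4 + 9*g^3 + 14*g^2 - 24*g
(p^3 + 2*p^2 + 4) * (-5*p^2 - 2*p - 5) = -5*p^5 - 12*p^4 - 9*p^3 - 30*p^2 - 8*p - 20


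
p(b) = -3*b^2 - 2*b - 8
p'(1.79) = -12.74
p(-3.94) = -46.69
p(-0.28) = -7.68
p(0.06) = -8.13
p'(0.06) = -2.36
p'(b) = -6*b - 2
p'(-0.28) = -0.32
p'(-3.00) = 16.00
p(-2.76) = -25.33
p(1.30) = -15.67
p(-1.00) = -9.00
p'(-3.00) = 16.00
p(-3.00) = -29.00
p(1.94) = -23.17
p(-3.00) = -29.00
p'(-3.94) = 21.64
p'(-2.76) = 14.56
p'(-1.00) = 4.00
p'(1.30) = -9.80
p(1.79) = -21.19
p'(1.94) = -13.64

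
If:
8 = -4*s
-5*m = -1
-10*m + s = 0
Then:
No Solution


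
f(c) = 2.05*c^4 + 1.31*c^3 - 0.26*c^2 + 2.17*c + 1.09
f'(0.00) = 2.17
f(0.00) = 1.09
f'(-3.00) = -182.30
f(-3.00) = 122.92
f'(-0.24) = 2.41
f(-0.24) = 0.54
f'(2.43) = 141.77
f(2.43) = 95.10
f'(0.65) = 5.74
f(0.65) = 3.12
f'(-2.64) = -119.94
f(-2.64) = 69.02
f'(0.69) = 6.38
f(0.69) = 3.36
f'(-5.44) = -1198.81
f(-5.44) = 1566.05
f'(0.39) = 3.05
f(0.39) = 2.02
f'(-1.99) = -45.85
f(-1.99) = 17.57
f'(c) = 8.2*c^3 + 3.93*c^2 - 0.52*c + 2.17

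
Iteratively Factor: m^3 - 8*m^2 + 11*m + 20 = (m + 1)*(m^2 - 9*m + 20) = (m - 4)*(m + 1)*(m - 5)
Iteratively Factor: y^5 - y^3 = (y - 1)*(y^4 + y^3) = y*(y - 1)*(y^3 + y^2) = y^2*(y - 1)*(y^2 + y) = y^3*(y - 1)*(y + 1)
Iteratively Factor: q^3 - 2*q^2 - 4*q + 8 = (q - 2)*(q^2 - 4) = (q - 2)*(q + 2)*(q - 2)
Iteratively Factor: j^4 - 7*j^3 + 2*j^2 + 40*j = (j)*(j^3 - 7*j^2 + 2*j + 40) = j*(j - 5)*(j^2 - 2*j - 8) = j*(j - 5)*(j - 4)*(j + 2)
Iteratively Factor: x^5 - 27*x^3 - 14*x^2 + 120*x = (x + 4)*(x^4 - 4*x^3 - 11*x^2 + 30*x) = x*(x + 4)*(x^3 - 4*x^2 - 11*x + 30) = x*(x - 2)*(x + 4)*(x^2 - 2*x - 15) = x*(x - 2)*(x + 3)*(x + 4)*(x - 5)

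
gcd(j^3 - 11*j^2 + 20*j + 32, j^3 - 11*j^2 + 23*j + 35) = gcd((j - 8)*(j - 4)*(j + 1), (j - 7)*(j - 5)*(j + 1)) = j + 1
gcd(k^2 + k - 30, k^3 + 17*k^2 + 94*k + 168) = k + 6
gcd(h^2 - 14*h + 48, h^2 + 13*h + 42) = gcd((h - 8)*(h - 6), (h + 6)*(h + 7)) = 1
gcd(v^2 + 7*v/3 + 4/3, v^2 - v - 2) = v + 1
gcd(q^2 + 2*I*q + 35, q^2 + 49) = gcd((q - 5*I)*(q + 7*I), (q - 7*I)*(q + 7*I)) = q + 7*I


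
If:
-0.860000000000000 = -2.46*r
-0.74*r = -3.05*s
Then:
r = 0.35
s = 0.08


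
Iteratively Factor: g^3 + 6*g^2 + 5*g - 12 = (g - 1)*(g^2 + 7*g + 12) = (g - 1)*(g + 4)*(g + 3)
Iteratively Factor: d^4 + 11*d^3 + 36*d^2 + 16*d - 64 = (d + 4)*(d^3 + 7*d^2 + 8*d - 16) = (d - 1)*(d + 4)*(d^2 + 8*d + 16) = (d - 1)*(d + 4)^2*(d + 4)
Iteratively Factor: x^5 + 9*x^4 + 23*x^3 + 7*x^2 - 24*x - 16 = (x - 1)*(x^4 + 10*x^3 + 33*x^2 + 40*x + 16) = (x - 1)*(x + 4)*(x^3 + 6*x^2 + 9*x + 4) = (x - 1)*(x + 1)*(x + 4)*(x^2 + 5*x + 4) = (x - 1)*(x + 1)^2*(x + 4)*(x + 4)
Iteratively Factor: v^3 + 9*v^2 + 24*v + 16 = (v + 4)*(v^2 + 5*v + 4) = (v + 4)^2*(v + 1)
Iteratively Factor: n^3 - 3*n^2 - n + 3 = (n - 1)*(n^2 - 2*n - 3) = (n - 3)*(n - 1)*(n + 1)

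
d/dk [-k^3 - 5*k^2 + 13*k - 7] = -3*k^2 - 10*k + 13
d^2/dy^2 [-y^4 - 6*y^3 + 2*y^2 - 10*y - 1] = -12*y^2 - 36*y + 4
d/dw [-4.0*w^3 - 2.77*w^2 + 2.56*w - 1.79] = -12.0*w^2 - 5.54*w + 2.56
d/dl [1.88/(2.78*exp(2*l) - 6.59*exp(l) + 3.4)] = (12.3892 - 10.4528*exp(l))*exp(l)/(2.78*exp(2*l) - 6.59*exp(l) + 3.4)^2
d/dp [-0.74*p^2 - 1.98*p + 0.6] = -1.48*p - 1.98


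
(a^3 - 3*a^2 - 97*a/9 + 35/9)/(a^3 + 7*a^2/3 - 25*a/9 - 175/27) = 3*(3*a^2 - 16*a + 5)/(9*a^2 - 25)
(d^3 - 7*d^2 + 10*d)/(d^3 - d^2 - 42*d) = (-d^2 + 7*d - 10)/(-d^2 + d + 42)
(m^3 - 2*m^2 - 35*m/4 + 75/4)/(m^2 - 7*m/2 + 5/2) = (2*m^2 + m - 15)/(2*(m - 1))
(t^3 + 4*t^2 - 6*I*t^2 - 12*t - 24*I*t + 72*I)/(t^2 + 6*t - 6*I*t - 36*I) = t - 2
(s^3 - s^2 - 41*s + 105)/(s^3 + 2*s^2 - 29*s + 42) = (s - 5)/(s - 2)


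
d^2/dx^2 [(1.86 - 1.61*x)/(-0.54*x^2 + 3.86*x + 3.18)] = ((14.438 - 5.2164*x)*(-0.54*x^2 + 3.86*x + 3.18) - (1.08*x - 3.86)*(1.61*x - 1.86)*(2.16*x - 7.72))/(-0.54*x^2 + 3.86*x + 3.18)^3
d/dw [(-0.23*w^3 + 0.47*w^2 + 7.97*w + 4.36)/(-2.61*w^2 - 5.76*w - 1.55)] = (0.6003*w^4 + 2.6496*w^3 + 19.164*w^2 + 21.3022*w + 12.7601)/(6.8121*w^4 + 30.0672*w^3 + 41.2686*w^2 + 17.856*w + 2.4025)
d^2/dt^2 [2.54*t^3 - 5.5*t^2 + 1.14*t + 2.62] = 15.24*t - 11.0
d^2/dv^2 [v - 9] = 0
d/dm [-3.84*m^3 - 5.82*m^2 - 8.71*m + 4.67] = -11.52*m^2 - 11.64*m - 8.71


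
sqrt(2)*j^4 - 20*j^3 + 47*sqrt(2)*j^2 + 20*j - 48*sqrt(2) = (j - 1)*(j - 6*sqrt(2))*(j - 4*sqrt(2))*(sqrt(2)*j + sqrt(2))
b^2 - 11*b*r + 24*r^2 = (b - 8*r)*(b - 3*r)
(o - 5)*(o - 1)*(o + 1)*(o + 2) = o^4 - 3*o^3 - 11*o^2 + 3*o + 10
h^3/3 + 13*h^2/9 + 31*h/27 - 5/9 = (h/3 + 1)*(h - 1/3)*(h + 5/3)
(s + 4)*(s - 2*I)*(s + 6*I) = s^3 + 4*s^2 + 4*I*s^2 + 12*s + 16*I*s + 48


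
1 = 1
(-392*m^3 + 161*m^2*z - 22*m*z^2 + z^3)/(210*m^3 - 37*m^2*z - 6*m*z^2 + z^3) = (56*m^2 - 15*m*z + z^2)/(-30*m^2 + m*z + z^2)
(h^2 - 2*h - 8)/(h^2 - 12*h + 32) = (h + 2)/(h - 8)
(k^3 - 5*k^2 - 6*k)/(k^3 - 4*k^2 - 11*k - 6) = k/(k + 1)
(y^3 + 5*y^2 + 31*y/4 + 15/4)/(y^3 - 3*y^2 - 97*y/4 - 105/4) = (y + 1)/(y - 7)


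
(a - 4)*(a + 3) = a^2 - a - 12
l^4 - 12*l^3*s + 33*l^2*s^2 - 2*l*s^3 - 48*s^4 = (l - 8*s)*(l - 3*s)*(l - 2*s)*(l + s)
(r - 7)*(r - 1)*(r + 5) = r^3 - 3*r^2 - 33*r + 35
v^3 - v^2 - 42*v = v*(v - 7)*(v + 6)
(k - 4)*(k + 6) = k^2 + 2*k - 24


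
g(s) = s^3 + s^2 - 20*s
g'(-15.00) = 625.00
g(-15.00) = -2850.00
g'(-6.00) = 76.00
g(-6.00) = -60.00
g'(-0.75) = -19.81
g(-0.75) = 15.14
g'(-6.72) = 102.04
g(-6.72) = -123.91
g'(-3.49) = 9.56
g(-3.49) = 39.47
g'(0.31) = -19.09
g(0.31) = -6.07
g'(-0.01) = -20.02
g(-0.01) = 0.20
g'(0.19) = -19.51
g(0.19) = -3.76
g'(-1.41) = -16.86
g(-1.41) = 27.38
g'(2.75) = 8.19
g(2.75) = -26.64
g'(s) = 3*s^2 + 2*s - 20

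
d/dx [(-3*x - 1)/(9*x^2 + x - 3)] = (-27*x^2 - 3*x + (3*x + 1)*(18*x + 1) + 9)/(9*x^2 + x - 3)^2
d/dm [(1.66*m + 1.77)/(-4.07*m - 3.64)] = (4.727305*m + 4.22786)/(4.07*m + 3.64)^3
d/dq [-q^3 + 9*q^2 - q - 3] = -3*q^2 + 18*q - 1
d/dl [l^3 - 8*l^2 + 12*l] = 3*l^2 - 16*l + 12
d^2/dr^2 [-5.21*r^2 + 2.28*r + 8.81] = -10.4200000000000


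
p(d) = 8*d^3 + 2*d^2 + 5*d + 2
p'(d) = 24*d^2 + 4*d + 5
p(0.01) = 2.05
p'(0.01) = 5.04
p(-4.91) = -921.30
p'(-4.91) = 563.95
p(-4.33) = -631.61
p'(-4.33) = 437.65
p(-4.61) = -762.32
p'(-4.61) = 496.61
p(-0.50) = -1.00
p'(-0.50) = 9.00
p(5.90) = 1744.15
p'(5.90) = 864.04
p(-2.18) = -82.28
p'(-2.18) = 110.34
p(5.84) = 1692.82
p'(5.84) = 846.89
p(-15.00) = -26623.00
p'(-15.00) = 5345.00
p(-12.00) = -13594.00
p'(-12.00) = 3413.00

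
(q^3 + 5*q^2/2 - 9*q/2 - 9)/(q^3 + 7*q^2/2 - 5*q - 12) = (q + 3)/(q + 4)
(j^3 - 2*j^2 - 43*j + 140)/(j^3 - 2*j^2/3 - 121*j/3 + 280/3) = 3*(j - 4)/(3*j - 8)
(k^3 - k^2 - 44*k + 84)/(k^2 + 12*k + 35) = (k^2 - 8*k + 12)/(k + 5)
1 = 1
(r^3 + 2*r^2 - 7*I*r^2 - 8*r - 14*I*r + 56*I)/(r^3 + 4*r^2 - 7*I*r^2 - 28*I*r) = (r - 2)/r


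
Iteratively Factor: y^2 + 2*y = (y + 2)*(y)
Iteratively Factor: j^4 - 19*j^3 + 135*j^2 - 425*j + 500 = (j - 5)*(j^3 - 14*j^2 + 65*j - 100) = (j - 5)*(j - 4)*(j^2 - 10*j + 25) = (j - 5)^2*(j - 4)*(j - 5)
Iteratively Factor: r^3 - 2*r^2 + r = (r - 1)*(r^2 - r) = r*(r - 1)*(r - 1)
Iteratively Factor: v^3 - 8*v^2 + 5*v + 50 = (v - 5)*(v^2 - 3*v - 10) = (v - 5)^2*(v + 2)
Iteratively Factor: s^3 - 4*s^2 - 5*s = (s - 5)*(s^2 + s) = (s - 5)*(s + 1)*(s)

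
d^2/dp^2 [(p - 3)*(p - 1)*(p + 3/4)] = 6*p - 13/2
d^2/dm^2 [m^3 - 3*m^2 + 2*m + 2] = 6*m - 6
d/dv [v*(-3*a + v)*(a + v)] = -3*a^2 - 4*a*v + 3*v^2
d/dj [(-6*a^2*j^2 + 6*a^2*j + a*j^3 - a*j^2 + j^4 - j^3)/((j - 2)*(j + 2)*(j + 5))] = (6*a^2*j^4 - 12*a^2*j^3 - 6*a^2*j^2 + 240*a^2*j - 120*a^2 + 6*a*j^4 - 8*a*j^3 - 56*a*j^2 + 40*a*j + j^6 + 10*j^5 - 17*j^4 - 72*j^3 + 60*j^2)/(j^6 + 10*j^5 + 17*j^4 - 80*j^3 - 184*j^2 + 160*j + 400)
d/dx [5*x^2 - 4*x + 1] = 10*x - 4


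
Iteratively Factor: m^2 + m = (m)*(m + 1)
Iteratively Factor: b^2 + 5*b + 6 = (b + 3)*(b + 2)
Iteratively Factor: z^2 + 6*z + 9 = (z + 3)*(z + 3)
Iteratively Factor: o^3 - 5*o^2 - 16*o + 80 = (o + 4)*(o^2 - 9*o + 20) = (o - 5)*(o + 4)*(o - 4)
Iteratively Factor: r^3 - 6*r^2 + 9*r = (r)*(r^2 - 6*r + 9) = r*(r - 3)*(r - 3)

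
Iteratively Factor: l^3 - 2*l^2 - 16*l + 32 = (l - 4)*(l^2 + 2*l - 8) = (l - 4)*(l + 4)*(l - 2)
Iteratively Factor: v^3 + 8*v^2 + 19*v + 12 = (v + 1)*(v^2 + 7*v + 12) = (v + 1)*(v + 3)*(v + 4)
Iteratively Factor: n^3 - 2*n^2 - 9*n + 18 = (n - 3)*(n^2 + n - 6) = (n - 3)*(n + 3)*(n - 2)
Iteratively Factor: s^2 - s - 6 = (s + 2)*(s - 3)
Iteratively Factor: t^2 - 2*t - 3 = (t - 3)*(t + 1)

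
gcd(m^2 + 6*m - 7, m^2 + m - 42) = m + 7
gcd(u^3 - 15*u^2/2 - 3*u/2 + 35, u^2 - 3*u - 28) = u - 7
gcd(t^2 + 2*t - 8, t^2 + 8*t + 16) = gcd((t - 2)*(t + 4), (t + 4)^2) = t + 4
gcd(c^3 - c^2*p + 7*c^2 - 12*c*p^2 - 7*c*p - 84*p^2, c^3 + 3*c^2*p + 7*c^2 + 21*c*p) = c^2 + 3*c*p + 7*c + 21*p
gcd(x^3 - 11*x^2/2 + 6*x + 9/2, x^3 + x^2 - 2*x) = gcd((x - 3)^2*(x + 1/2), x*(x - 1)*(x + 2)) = 1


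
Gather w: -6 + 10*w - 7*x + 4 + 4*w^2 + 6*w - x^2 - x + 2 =4*w^2 + 16*w - x^2 - 8*x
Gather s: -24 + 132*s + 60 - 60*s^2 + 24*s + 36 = -60*s^2 + 156*s + 72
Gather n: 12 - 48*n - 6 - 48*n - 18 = -96*n - 12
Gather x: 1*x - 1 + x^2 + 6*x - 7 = x^2 + 7*x - 8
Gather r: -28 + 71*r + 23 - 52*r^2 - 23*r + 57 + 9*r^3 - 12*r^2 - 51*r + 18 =9*r^3 - 64*r^2 - 3*r + 70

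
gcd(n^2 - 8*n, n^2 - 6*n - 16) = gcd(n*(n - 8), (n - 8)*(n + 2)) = n - 8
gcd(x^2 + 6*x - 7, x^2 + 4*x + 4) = 1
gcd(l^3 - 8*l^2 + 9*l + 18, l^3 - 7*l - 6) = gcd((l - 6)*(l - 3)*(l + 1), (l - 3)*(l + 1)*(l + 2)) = l^2 - 2*l - 3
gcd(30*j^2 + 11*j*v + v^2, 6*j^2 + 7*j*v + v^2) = 6*j + v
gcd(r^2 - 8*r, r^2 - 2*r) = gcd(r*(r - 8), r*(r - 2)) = r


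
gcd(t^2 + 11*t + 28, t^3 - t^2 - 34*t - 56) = t + 4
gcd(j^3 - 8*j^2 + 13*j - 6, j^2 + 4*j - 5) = j - 1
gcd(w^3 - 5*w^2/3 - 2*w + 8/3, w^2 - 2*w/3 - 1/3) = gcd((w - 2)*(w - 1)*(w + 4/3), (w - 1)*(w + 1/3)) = w - 1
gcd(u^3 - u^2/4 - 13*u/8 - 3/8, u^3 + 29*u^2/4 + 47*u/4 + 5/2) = u + 1/4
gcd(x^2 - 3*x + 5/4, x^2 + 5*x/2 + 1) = 1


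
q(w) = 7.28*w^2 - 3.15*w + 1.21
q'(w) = 14.56*w - 3.15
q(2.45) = 37.19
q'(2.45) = 32.52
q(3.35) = 72.36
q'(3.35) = 45.63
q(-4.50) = 162.80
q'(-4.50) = -68.67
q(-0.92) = 10.27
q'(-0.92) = -16.55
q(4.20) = 116.40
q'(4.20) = 58.00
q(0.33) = 0.96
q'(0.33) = 1.65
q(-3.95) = 127.24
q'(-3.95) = -60.66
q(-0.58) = 5.49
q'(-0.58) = -11.59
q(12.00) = 1011.73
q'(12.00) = 171.57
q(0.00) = 1.21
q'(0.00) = -3.15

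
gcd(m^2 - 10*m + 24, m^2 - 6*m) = m - 6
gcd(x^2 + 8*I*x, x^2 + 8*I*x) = x^2 + 8*I*x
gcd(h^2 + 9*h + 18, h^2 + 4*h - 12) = h + 6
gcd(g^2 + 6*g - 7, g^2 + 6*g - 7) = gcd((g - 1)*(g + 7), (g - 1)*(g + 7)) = g^2 + 6*g - 7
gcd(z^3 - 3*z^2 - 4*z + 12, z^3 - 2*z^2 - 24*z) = 1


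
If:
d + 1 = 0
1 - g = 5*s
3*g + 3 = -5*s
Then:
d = -1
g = -2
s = 3/5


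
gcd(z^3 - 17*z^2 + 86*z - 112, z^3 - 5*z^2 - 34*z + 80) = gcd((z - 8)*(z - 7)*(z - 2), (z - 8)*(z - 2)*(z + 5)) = z^2 - 10*z + 16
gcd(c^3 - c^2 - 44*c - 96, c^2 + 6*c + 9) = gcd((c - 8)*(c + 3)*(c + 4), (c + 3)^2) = c + 3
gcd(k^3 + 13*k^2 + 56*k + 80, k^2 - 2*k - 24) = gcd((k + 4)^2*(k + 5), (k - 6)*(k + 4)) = k + 4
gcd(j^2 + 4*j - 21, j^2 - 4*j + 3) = j - 3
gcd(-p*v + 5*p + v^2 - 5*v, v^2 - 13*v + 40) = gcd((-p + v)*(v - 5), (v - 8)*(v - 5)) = v - 5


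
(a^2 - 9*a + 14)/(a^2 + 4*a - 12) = (a - 7)/(a + 6)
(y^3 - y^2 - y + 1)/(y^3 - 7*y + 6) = (y^2 - 1)/(y^2 + y - 6)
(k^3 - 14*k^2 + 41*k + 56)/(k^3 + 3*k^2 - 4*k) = (k^3 - 14*k^2 + 41*k + 56)/(k*(k^2 + 3*k - 4))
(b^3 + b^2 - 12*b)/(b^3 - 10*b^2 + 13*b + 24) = b*(b + 4)/(b^2 - 7*b - 8)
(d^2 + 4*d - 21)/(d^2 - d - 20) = (-d^2 - 4*d + 21)/(-d^2 + d + 20)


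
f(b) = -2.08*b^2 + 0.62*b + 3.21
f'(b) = 0.62 - 4.16*b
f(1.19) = 1.00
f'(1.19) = -4.33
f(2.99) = -13.53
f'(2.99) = -11.82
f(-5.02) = -52.32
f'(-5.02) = 21.50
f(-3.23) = -20.49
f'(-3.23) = 14.06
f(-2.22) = -8.42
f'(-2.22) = 9.86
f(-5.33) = -59.19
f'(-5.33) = 22.79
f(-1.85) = -5.06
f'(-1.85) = 8.32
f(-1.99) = -6.26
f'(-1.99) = 8.90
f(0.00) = 3.21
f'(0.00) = 0.62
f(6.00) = -67.95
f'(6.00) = -24.34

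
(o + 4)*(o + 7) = o^2 + 11*o + 28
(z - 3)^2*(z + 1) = z^3 - 5*z^2 + 3*z + 9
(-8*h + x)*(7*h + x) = -56*h^2 - h*x + x^2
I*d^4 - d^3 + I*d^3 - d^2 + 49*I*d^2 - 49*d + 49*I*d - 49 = (d - 7*I)*(d + I)*(d + 7*I)*(I*d + I)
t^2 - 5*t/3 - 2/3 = (t - 2)*(t + 1/3)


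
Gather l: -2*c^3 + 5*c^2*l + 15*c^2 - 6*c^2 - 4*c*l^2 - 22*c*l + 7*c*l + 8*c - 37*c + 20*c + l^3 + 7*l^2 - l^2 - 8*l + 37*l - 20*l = -2*c^3 + 9*c^2 - 9*c + l^3 + l^2*(6 - 4*c) + l*(5*c^2 - 15*c + 9)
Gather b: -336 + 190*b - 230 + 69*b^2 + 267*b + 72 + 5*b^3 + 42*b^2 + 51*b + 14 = 5*b^3 + 111*b^2 + 508*b - 480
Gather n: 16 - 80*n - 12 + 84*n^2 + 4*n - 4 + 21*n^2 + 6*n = 105*n^2 - 70*n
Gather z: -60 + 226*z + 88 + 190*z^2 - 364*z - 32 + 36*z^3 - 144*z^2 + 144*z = 36*z^3 + 46*z^2 + 6*z - 4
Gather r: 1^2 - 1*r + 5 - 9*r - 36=-10*r - 30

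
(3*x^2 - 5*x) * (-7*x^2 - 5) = -21*x^4 + 35*x^3 - 15*x^2 + 25*x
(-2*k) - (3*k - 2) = 2 - 5*k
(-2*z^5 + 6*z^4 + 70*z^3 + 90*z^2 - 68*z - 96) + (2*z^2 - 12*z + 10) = -2*z^5 + 6*z^4 + 70*z^3 + 92*z^2 - 80*z - 86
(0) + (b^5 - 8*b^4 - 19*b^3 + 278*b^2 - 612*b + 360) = b^5 - 8*b^4 - 19*b^3 + 278*b^2 - 612*b + 360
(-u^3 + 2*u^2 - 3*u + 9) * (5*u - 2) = -5*u^4 + 12*u^3 - 19*u^2 + 51*u - 18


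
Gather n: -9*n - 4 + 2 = -9*n - 2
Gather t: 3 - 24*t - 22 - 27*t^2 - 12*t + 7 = -27*t^2 - 36*t - 12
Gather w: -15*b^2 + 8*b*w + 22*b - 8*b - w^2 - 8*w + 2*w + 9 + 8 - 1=-15*b^2 + 14*b - w^2 + w*(8*b - 6) + 16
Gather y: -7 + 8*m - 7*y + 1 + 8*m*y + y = 8*m + y*(8*m - 6) - 6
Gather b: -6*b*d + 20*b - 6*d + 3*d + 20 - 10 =b*(20 - 6*d) - 3*d + 10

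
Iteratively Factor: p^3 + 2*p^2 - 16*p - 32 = (p - 4)*(p^2 + 6*p + 8) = (p - 4)*(p + 2)*(p + 4)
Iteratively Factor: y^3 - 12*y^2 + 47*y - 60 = (y - 4)*(y^2 - 8*y + 15) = (y - 5)*(y - 4)*(y - 3)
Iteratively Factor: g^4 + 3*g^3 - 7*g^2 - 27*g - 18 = (g + 2)*(g^3 + g^2 - 9*g - 9) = (g + 1)*(g + 2)*(g^2 - 9) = (g - 3)*(g + 1)*(g + 2)*(g + 3)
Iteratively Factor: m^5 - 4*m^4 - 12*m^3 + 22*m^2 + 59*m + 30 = (m - 5)*(m^4 + m^3 - 7*m^2 - 13*m - 6) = (m - 5)*(m + 1)*(m^3 - 7*m - 6) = (m - 5)*(m + 1)*(m + 2)*(m^2 - 2*m - 3) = (m - 5)*(m - 3)*(m + 1)*(m + 2)*(m + 1)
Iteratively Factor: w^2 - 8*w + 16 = (w - 4)*(w - 4)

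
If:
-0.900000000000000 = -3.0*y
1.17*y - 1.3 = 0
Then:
No Solution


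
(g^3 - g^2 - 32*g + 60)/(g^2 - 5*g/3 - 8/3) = 3*(-g^3 + g^2 + 32*g - 60)/(-3*g^2 + 5*g + 8)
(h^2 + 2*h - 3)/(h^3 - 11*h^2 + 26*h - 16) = (h + 3)/(h^2 - 10*h + 16)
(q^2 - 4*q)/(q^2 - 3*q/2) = 2*(q - 4)/(2*q - 3)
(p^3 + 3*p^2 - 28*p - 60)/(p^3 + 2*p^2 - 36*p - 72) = (p - 5)/(p - 6)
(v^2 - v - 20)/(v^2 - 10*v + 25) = (v + 4)/(v - 5)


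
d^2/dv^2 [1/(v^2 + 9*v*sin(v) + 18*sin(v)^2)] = ((v^2 + 9*v*sin(v) + 18*sin(v)^2)*(9*v*sin(v) + 72*sin(v)^2 - 18*cos(v) - 38) + 2*(9*v*cos(v) + 2*v + 9*sin(v) + 18*sin(2*v))^2)/((v + 3*sin(v))^3*(v + 6*sin(v))^3)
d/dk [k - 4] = 1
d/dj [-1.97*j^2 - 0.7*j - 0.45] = -3.94*j - 0.7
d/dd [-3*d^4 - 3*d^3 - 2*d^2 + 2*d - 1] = -12*d^3 - 9*d^2 - 4*d + 2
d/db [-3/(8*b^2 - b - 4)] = 3*(16*b - 1)/(-8*b^2 + b + 4)^2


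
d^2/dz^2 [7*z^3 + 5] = 42*z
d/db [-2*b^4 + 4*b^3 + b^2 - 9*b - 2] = -8*b^3 + 12*b^2 + 2*b - 9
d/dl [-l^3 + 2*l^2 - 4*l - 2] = -3*l^2 + 4*l - 4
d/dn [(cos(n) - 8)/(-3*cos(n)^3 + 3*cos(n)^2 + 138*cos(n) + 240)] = -(2*cos(n) + 7)*sin(n)/(3*(cos(n) + 2)^2*(cos(n) + 5)^2)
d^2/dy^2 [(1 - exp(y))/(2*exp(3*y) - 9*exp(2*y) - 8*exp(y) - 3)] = (-16*exp(6*y) + 90*exp(5*y) - 343*exp(4*y) + 286*exp(3*y) + 432*exp(2*y) - 20*exp(y) - 33)*exp(y)/(8*exp(9*y) - 108*exp(8*y) + 390*exp(7*y) + 99*exp(6*y) - 1236*exp(5*y) - 2169*exp(4*y) - 1754*exp(3*y) - 819*exp(2*y) - 216*exp(y) - 27)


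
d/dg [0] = 0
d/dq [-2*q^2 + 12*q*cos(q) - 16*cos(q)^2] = -12*q*sin(q) - 4*q + 16*sin(2*q) + 12*cos(q)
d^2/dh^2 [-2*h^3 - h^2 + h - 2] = -12*h - 2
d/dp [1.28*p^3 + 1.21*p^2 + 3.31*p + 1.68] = 3.84*p^2 + 2.42*p + 3.31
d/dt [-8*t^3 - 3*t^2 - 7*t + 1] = -24*t^2 - 6*t - 7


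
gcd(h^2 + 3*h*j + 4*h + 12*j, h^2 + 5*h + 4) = h + 4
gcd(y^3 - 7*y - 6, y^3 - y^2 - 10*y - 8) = y^2 + 3*y + 2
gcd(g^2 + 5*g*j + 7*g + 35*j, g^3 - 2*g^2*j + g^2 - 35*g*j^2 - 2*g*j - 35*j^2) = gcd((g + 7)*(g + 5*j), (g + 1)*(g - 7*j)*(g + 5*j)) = g + 5*j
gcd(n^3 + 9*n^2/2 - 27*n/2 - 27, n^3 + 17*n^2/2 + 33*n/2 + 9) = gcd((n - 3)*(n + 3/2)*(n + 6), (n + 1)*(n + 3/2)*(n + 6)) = n^2 + 15*n/2 + 9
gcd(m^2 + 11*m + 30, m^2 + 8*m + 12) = m + 6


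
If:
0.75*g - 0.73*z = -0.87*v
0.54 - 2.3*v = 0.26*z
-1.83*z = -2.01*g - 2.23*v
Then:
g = -0.08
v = 0.22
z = 0.17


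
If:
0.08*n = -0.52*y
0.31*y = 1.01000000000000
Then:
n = -21.18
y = 3.26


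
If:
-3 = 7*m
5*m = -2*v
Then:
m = -3/7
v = 15/14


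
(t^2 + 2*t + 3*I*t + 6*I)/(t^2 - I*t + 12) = (t + 2)/(t - 4*I)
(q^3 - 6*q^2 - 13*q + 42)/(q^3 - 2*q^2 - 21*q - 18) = (q^2 - 9*q + 14)/(q^2 - 5*q - 6)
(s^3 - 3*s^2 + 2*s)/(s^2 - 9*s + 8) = s*(s - 2)/(s - 8)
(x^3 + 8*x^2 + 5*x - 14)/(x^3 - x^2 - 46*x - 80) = (x^2 + 6*x - 7)/(x^2 - 3*x - 40)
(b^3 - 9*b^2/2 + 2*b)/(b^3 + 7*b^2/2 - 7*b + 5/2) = b*(b - 4)/(b^2 + 4*b - 5)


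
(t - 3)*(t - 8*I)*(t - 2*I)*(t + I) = t^4 - 3*t^3 - 9*I*t^3 - 6*t^2 + 27*I*t^2 + 18*t - 16*I*t + 48*I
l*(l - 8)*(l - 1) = l^3 - 9*l^2 + 8*l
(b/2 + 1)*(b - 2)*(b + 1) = b^3/2 + b^2/2 - 2*b - 2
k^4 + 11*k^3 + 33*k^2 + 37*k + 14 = (k + 1)^2*(k + 2)*(k + 7)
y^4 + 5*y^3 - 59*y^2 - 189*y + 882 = (y - 6)*(y - 3)*(y + 7)^2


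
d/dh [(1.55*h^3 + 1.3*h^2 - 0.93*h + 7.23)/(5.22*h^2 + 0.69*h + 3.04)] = (8.091*h^4 + 2.139*h^3 + 19.8876*h^2 - 67.5772*h - 7.8159)/(27.2484*h^4 + 7.2036*h^3 + 32.2137*h^2 + 4.1952*h + 9.2416)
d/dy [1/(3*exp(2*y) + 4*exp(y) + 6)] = (-6*exp(y) - 4)*exp(y)/(3*exp(2*y) + 4*exp(y) + 6)^2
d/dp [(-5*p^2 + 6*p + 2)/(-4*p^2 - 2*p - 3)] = 2*(17*p^2 + 23*p - 7)/(16*p^4 + 16*p^3 + 28*p^2 + 12*p + 9)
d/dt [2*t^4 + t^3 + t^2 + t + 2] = 8*t^3 + 3*t^2 + 2*t + 1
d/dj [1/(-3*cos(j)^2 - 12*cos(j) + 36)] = -2*(cos(j) + 2)*sin(j)/(3*(cos(j)^2 + 4*cos(j) - 12)^2)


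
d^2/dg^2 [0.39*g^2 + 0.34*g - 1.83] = 0.780000000000000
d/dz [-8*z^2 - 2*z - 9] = -16*z - 2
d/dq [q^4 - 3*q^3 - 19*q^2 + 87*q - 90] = 4*q^3 - 9*q^2 - 38*q + 87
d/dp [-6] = 0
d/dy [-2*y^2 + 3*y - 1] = 3 - 4*y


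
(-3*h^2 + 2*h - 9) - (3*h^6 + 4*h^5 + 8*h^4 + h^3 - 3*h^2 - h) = -3*h^6 - 4*h^5 - 8*h^4 - h^3 + 3*h - 9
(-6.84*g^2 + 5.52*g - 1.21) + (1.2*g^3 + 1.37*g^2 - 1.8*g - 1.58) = 1.2*g^3 - 5.47*g^2 + 3.72*g - 2.79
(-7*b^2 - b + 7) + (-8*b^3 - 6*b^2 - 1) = -8*b^3 - 13*b^2 - b + 6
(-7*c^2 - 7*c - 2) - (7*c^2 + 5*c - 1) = -14*c^2 - 12*c - 1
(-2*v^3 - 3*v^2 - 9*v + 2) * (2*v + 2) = -4*v^4 - 10*v^3 - 24*v^2 - 14*v + 4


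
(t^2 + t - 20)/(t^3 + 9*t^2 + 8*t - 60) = (t - 4)/(t^2 + 4*t - 12)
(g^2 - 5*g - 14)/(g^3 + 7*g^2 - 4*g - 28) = (g - 7)/(g^2 + 5*g - 14)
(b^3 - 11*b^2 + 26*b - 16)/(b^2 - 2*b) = b - 9 + 8/b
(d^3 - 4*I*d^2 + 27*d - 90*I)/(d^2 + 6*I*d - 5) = (d^2 - 9*I*d - 18)/(d + I)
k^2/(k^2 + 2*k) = k/(k + 2)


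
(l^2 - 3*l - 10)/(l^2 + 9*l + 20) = (l^2 - 3*l - 10)/(l^2 + 9*l + 20)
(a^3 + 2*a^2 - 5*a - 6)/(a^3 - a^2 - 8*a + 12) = (a + 1)/(a - 2)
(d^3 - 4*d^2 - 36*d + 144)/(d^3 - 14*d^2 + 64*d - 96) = (d + 6)/(d - 4)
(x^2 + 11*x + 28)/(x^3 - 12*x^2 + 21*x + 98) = (x^2 + 11*x + 28)/(x^3 - 12*x^2 + 21*x + 98)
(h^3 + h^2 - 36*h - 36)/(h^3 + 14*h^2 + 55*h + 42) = (h - 6)/(h + 7)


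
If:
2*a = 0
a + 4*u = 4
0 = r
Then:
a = 0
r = 0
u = 1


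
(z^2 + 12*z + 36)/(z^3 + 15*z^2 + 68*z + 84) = (z + 6)/(z^2 + 9*z + 14)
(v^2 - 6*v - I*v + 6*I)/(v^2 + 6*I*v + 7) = (v - 6)/(v + 7*I)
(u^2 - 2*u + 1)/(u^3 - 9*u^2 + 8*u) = (u - 1)/(u*(u - 8))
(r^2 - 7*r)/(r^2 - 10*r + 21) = r/(r - 3)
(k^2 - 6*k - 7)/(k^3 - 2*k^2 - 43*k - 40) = (k - 7)/(k^2 - 3*k - 40)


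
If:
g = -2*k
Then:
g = -2*k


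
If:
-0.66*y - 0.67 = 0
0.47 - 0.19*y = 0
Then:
No Solution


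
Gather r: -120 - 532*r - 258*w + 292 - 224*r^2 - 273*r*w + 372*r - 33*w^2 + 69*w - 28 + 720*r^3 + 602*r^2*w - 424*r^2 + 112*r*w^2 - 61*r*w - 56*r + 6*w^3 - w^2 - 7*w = 720*r^3 + r^2*(602*w - 648) + r*(112*w^2 - 334*w - 216) + 6*w^3 - 34*w^2 - 196*w + 144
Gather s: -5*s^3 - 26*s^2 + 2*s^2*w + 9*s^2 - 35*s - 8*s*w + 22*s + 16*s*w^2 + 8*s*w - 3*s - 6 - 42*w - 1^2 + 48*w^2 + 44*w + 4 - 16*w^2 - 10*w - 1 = -5*s^3 + s^2*(2*w - 17) + s*(16*w^2 - 16) + 32*w^2 - 8*w - 4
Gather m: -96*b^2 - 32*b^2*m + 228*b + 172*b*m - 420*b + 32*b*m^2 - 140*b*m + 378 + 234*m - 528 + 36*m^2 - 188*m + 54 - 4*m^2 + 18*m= -96*b^2 - 192*b + m^2*(32*b + 32) + m*(-32*b^2 + 32*b + 64) - 96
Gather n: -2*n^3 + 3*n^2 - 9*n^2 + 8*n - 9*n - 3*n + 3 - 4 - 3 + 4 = -2*n^3 - 6*n^2 - 4*n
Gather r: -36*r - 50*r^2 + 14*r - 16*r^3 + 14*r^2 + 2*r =-16*r^3 - 36*r^2 - 20*r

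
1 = 1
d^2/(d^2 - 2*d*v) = d/(d - 2*v)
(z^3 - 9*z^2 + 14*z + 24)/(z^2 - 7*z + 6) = (z^2 - 3*z - 4)/(z - 1)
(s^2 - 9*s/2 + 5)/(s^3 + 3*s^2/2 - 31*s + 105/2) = (s - 2)/(s^2 + 4*s - 21)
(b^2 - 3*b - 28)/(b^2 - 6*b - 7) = (b + 4)/(b + 1)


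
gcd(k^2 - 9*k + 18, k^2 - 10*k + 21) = k - 3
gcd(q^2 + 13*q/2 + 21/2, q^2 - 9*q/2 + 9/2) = 1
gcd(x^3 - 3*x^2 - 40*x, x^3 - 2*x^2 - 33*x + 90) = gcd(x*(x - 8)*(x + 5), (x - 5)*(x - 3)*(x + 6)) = 1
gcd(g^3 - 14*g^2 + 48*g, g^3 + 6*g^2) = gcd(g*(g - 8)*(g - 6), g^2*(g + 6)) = g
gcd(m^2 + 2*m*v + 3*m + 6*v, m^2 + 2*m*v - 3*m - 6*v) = m + 2*v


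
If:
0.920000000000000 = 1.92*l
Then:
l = 0.48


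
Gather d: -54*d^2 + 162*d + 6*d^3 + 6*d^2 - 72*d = 6*d^3 - 48*d^2 + 90*d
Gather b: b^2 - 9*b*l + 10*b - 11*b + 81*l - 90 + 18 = b^2 + b*(-9*l - 1) + 81*l - 72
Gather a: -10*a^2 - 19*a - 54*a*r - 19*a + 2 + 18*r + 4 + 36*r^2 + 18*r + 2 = -10*a^2 + a*(-54*r - 38) + 36*r^2 + 36*r + 8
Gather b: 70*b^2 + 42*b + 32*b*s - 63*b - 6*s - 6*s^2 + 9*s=70*b^2 + b*(32*s - 21) - 6*s^2 + 3*s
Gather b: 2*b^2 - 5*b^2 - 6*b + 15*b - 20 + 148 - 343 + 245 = -3*b^2 + 9*b + 30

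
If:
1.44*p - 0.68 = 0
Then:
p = 0.47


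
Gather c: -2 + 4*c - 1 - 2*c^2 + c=-2*c^2 + 5*c - 3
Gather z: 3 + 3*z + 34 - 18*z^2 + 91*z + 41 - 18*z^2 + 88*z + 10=-36*z^2 + 182*z + 88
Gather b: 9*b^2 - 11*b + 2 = 9*b^2 - 11*b + 2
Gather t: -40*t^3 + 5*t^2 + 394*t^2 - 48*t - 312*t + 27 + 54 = -40*t^3 + 399*t^2 - 360*t + 81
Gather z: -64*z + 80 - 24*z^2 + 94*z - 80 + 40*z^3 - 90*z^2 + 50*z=40*z^3 - 114*z^2 + 80*z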